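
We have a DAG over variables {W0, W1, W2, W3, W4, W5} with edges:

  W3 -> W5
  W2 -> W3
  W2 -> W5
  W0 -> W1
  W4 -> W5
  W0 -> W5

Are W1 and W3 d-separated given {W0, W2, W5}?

Yes — W1 and W3 are d-separated given {W0, W2, W5}.

Enumerating the 2 paths from W1 to W3 and testing each for blocking by {W0, W2, W5}:
Path 1: W1 ← W0 → W5 ← W2 → W3
  W0 is a fork here and W0 is conditioned on, so the path is blocked at W0.
Path 2: W1 ← W0 → W5 ← W3
  W0 is a fork here and W0 is conditioned on, so the path is blocked at W0.
All paths are blocked; W1 ⊥ W3 | {W0, W2, W5} holds.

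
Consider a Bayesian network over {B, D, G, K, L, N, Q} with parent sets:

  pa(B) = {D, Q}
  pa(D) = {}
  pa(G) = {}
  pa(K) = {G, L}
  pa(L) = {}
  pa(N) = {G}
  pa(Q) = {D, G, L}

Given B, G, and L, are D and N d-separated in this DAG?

4 paths connect D and N; each must be blocked for d-separation to hold:
  1. D → B ← Q ← G → N — B:collider[open]; Q:chain[open]; G:fork[blocks] ⇒ blocked
  2. D → B ← Q ← L → K ← G → N — B:collider[open]; Q:chain[open]; L:fork[blocks]; K:collider[blocks]; G:fork[blocks] ⇒ blocked
  3. D → Q ← G → N — Q:collider[open]; G:fork[blocks] ⇒ blocked
  4. D → Q ← L → K ← G → N — Q:collider[open]; L:fork[blocks]; K:collider[blocks]; G:fork[blocks] ⇒ blocked
Every path is blocked, so D and N are d-separated given {B, G, L}.

Yes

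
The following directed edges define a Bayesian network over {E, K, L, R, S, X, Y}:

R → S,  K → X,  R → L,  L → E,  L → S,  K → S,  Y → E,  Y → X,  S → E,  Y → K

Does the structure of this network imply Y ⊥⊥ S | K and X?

Yes — Y and S are d-separated given {K, X}.

5 paths connect Y and S; each must be blocked for d-separation to hold:
  1. Y → K → S — K:chain[blocks] ⇒ blocked
  2. Y → E ← L ← R → S — E:collider[blocks]; L:chain[open]; R:fork[open] ⇒ blocked
  3. Y → E ← L → S — E:collider[blocks]; L:fork[open] ⇒ blocked
  4. Y → E ← S — E:collider[blocks] ⇒ blocked
  5. Y → X ← K → S — X:collider[open]; K:fork[blocks] ⇒ blocked
Since every path is blocked, d-separation holds.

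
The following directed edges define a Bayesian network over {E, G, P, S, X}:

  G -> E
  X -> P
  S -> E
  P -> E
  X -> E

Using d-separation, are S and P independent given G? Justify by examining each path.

Yes

We examine all 2 paths between S and P:
Path 1: S → E ← P
  E is a collider here and neither E nor any of its descendants is conditioned on, so the collider stays closed — the path is blocked at E.
Path 2: S → E ← X → P
  E is a collider here and neither E nor any of its descendants is conditioned on, so the collider stays closed — the path is blocked at E.
Every path is blocked, so S and P are d-separated given {G}.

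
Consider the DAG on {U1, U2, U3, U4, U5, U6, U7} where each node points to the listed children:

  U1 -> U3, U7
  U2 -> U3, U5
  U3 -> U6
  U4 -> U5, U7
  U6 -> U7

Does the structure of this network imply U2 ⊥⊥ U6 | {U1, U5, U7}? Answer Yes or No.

Enumerating the 4 paths from U2 to U6 and testing each for blocking by {U1, U5, U7}:
Path 1: U2 → U3 ← U1 → U7 ← U6
  U1 is a fork here and U1 is conditioned on, so the path is blocked at U1.
Path 2: U2 → U3 → U6
  U3 is a chain and U3 is not conditioned on — no node blocks this path, so it is active.
Path 3: U2 → U5 ← U4 → U7 ← U1 → U3 → U6
  U1 is a fork here and U1 is conditioned on, so the path is blocked at U1.
Path 4: U2 → U5 ← U4 → U7 ← U6
  U5 is a collider and U5 is conditioned on, which opens it; U4 is a fork and U4 is not conditioned on; U7 is a collider and U7 is conditioned on, which opens it — no node blocks this path, so it is active.
Because an active path exists, U2 and U6 are not d-separated.

No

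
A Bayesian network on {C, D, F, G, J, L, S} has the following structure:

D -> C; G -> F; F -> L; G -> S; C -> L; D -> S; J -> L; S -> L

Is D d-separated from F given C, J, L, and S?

No

Enumerating the 4 paths from D to F and testing each for blocking by {C, J, L, S}:
Path 1: D → C → L ← S ← G → F
  C is a chain here and C is conditioned on, so the path is blocked at C.
Path 2: D → C → L ← F
  C is a chain here and C is conditioned on, so the path is blocked at C.
Path 3: D → S ← G → F
  S is a collider and S is conditioned on, which opens it; G is a fork and G is not conditioned on — no node blocks this path, so it is active.
Path 4: D → S → L ← F
  S is a chain here and S is conditioned on, so the path is blocked at S.
At least one path is unblocked, so d-separation fails.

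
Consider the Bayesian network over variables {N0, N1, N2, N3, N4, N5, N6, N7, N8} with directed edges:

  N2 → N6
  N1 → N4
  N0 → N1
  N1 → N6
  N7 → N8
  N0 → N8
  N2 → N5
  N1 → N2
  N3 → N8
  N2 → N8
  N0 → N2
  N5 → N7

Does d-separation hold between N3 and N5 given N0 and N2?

5 paths connect N3 and N5; each must be blocked for d-separation to hold:
Path 1: N3 → N8 ← N7 ← N5
  N8 is a collider here and neither N8 nor any of its descendants is conditioned on, so the collider stays closed — the path is blocked at N8.
Path 2: N3 → N8 ← N0 → N1 → N6 ← N2 → N5
  N8 is a collider here and neither N8 nor any of its descendants is conditioned on, so the collider stays closed — the path is blocked at N8.
Path 3: N3 → N8 ← N0 → N1 → N2 → N5
  N8 is a collider here and neither N8 nor any of its descendants is conditioned on, so the collider stays closed — the path is blocked at N8.
Path 4: N3 → N8 ← N0 → N2 → N5
  N8 is a collider here and neither N8 nor any of its descendants is conditioned on, so the collider stays closed — the path is blocked at N8.
Path 5: N3 → N8 ← N2 → N5
  N8 is a collider here and neither N8 nor any of its descendants is conditioned on, so the collider stays closed — the path is blocked at N8.
Every path is blocked, so N3 and N5 are d-separated given {N0, N2}.

Yes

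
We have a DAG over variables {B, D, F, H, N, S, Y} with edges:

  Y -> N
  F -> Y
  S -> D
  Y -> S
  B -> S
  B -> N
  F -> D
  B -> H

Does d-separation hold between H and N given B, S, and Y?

Yes

Enumerating the 3 paths from H to N and testing each for blocking by {B, S, Y}:
Path 1: H ← B → S ← Y → N
  B is a fork here and B is conditioned on, so the path is blocked at B.
Path 2: H ← B → S → D ← F → Y → N
  B is a fork here and B is conditioned on, so the path is blocked at B.
Path 3: H ← B → N
  B is a fork here and B is conditioned on, so the path is blocked at B.
Every path is blocked, so H and N are d-separated given {B, S, Y}.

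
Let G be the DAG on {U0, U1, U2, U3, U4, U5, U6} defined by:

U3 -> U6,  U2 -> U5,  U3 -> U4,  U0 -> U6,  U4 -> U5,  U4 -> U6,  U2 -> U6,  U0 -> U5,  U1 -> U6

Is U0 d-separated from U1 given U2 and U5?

We examine all 4 paths between U0 and U1:
Path 1: U0 → U5 ← U4 ← U3 → U6 ← U1
  U6 is a collider here and neither U6 nor any of its descendants is conditioned on, so the collider stays closed — the path is blocked at U6.
Path 2: U0 → U5 ← U4 → U6 ← U1
  U6 is a collider here and neither U6 nor any of its descendants is conditioned on, so the collider stays closed — the path is blocked at U6.
Path 3: U0 → U5 ← U2 → U6 ← U1
  U2 is a fork here and U2 is conditioned on, so the path is blocked at U2.
Path 4: U0 → U6 ← U1
  U6 is a collider here and neither U6 nor any of its descendants is conditioned on, so the collider stays closed — the path is blocked at U6.
Every path is blocked, so U0 and U1 are d-separated given {U2, U5}.

Yes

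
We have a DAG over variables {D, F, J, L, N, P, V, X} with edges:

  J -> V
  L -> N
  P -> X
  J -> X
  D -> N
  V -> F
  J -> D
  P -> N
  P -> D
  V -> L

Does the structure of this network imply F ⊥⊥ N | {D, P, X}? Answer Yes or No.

No

We examine all 5 paths between F and N:
Path 1: F ← V ← J → D → N
  D is a chain here and D is conditioned on, so the path is blocked at D.
Path 2: F ← V ← J → D ← P → N
  P is a fork here and P is conditioned on, so the path is blocked at P.
Path 3: F ← V ← J → X ← P → D → N
  P is a fork here and P is conditioned on, so the path is blocked at P.
Path 4: F ← V ← J → X ← P → N
  P is a fork here and P is conditioned on, so the path is blocked at P.
Path 5: F ← V → L → N
  V is a fork and V is not conditioned on; L is a chain and L is not conditioned on — no node blocks this path, so it is active.
At least one path is unblocked, so d-separation fails.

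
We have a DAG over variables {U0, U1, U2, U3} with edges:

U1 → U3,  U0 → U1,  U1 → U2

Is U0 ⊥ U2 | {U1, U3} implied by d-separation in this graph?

The only undirected path from U0 to U2 is:
  1. U0 → U1 → U2 — U1:chain[blocks] ⇒ blocked
Every path is blocked, so U0 and U2 are d-separated given {U1, U3}.

Yes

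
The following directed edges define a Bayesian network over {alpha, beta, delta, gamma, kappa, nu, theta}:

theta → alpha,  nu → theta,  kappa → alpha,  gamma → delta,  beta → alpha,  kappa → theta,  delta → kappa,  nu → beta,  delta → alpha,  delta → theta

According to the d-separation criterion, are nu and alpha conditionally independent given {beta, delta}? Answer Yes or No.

No

There are 6 undirected paths between nu and alpha; checking each against the conditioning set {beta, delta}:
  1. nu → theta → alpha — theta:chain[open] ⇒ active
  2. nu → theta ← kappa → alpha — theta:collider[blocks]; kappa:fork[open] ⇒ blocked
  3. nu → theta ← kappa ← delta → alpha — theta:collider[blocks]; kappa:chain[open]; delta:fork[blocks] ⇒ blocked
  4. nu → theta ← delta → alpha — theta:collider[blocks]; delta:fork[blocks] ⇒ blocked
  5. nu → theta ← delta → kappa → alpha — theta:collider[blocks]; delta:fork[blocks]; kappa:chain[open] ⇒ blocked
  6. nu → beta → alpha — beta:chain[blocks] ⇒ blocked
Since the path nu → theta → alpha is active, nu and alpha are not d-separated given {beta, delta}.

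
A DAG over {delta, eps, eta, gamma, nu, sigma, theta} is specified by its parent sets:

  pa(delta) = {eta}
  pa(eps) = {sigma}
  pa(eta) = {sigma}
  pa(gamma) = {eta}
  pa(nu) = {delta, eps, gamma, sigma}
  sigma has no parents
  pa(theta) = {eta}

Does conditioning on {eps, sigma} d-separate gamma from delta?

No

6 paths connect gamma and delta; each must be blocked for d-separation to hold:
Path 1: gamma ← eta → delta
  eta is a fork and eta is not conditioned on — no node blocks this path, so it is active.
Path 2: gamma ← eta ← sigma → eps → nu ← delta
  sigma is a fork here and sigma is conditioned on, so the path is blocked at sigma.
Path 3: gamma ← eta ← sigma → nu ← delta
  sigma is a fork here and sigma is conditioned on, so the path is blocked at sigma.
Path 4: gamma → nu ← delta
  nu is a collider here and neither nu nor any of its descendants is conditioned on, so the collider stays closed — the path is blocked at nu.
Path 5: gamma → nu ← eps ← sigma → eta → delta
  nu is a collider here and neither nu nor any of its descendants is conditioned on, so the collider stays closed — the path is blocked at nu.
Path 6: gamma → nu ← sigma → eta → delta
  nu is a collider here and neither nu nor any of its descendants is conditioned on, so the collider stays closed — the path is blocked at nu.
At least one path is unblocked, so d-separation fails.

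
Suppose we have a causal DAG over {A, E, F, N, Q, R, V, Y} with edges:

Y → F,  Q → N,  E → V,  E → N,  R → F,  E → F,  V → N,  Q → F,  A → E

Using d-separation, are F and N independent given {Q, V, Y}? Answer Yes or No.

No

There are 3 undirected paths between F and N; checking each against the conditioning set {Q, V, Y}:
Path 1: F ← E → N
  E is a fork and E is not conditioned on — no node blocks this path, so it is active.
Path 2: F ← E → V → N
  V is a chain here and V is conditioned on, so the path is blocked at V.
Path 3: F ← Q → N
  Q is a fork here and Q is conditioned on, so the path is blocked at Q.
At least one path is unblocked, so d-separation fails.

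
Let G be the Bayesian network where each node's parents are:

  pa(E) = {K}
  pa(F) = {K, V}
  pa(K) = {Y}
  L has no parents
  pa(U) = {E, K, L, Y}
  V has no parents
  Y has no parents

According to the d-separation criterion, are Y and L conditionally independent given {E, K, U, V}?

There are 3 undirected paths between Y and L; checking each against the conditioning set {E, K, U, V}:
Path 1: Y → K → E → U ← L
  K is a chain here and K is conditioned on, so the path is blocked at K.
Path 2: Y → K → U ← L
  K is a chain here and K is conditioned on, so the path is blocked at K.
Path 3: Y → U ← L
  U is a collider and U is conditioned on, which opens it — no node blocks this path, so it is active.
Since the path Y → U ← L is active, Y and L are not d-separated given {E, K, U, V}.

No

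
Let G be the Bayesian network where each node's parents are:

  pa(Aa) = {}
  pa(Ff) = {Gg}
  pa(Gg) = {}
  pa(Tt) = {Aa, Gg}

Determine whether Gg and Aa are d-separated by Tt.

No

Only one path connects Gg and Aa:
Path 1: Gg → Tt ← Aa
  Tt is a collider and Tt is conditioned on, which opens it — no node blocks this path, so it is active.
At least one path is unblocked, so d-separation fails.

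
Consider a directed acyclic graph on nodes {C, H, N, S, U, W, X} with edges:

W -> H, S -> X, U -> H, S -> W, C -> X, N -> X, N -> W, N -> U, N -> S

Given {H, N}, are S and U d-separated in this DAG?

No — S and U are not d-separated given {H, N}.

6 paths connect S and U; each must be blocked for d-separation to hold:
Path 1: S → W → H ← U
  W is a chain and W is not conditioned on; H is a collider and H is conditioned on, which opens it — no node blocks this path, so it is active.
Path 2: S → W ← N → U
  N is a fork here and N is conditioned on, so the path is blocked at N.
Path 3: S → X ← N → W → H ← U
  X is a collider here and neither X nor any of its descendants is conditioned on, so the collider stays closed — the path is blocked at X.
Path 4: S → X ← N → U
  X is a collider here and neither X nor any of its descendants is conditioned on, so the collider stays closed — the path is blocked at X.
Path 5: S ← N → W → H ← U
  N is a fork here and N is conditioned on, so the path is blocked at N.
Path 6: S ← N → U
  N is a fork here and N is conditioned on, so the path is blocked at N.
Because an active path exists, S and U are not d-separated.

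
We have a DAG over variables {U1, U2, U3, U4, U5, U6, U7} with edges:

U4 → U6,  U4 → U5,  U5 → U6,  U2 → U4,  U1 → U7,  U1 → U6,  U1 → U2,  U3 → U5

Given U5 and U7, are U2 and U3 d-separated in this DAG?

No

We examine all 4 paths between U2 and U3:
Path 1: U2 → U4 → U6 ← U5 ← U3
  U6 is a collider here and neither U6 nor any of its descendants is conditioned on, so the collider stays closed — the path is blocked at U6.
Path 2: U2 → U4 → U5 ← U3
  U4 is a chain and U4 is not conditioned on; U5 is a collider and U5 is conditioned on, which opens it — no node blocks this path, so it is active.
Path 3: U2 ← U1 → U6 ← U5 ← U3
  U6 is a collider here and neither U6 nor any of its descendants is conditioned on, so the collider stays closed — the path is blocked at U6.
Path 4: U2 ← U1 → U6 ← U4 → U5 ← U3
  U6 is a collider here and neither U6 nor any of its descendants is conditioned on, so the collider stays closed — the path is blocked at U6.
Because an active path exists, U2 and U3 are not d-separated.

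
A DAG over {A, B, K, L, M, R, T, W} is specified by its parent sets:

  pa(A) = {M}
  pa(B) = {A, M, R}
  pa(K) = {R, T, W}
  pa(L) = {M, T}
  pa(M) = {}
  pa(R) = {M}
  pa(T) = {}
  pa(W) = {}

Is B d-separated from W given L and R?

There are 6 undirected paths between B and W; checking each against the conditioning set {L, R}:
Path 1: B ← A ← M → L ← T → K ← W
  K is a collider here and neither K nor any of its descendants is conditioned on, so the collider stays closed — the path is blocked at K.
Path 2: B ← A ← M → R → K ← W
  R is a chain here and R is conditioned on, so the path is blocked at R.
Path 3: B ← R ← M → L ← T → K ← W
  R is a chain here and R is conditioned on, so the path is blocked at R.
Path 4: B ← R → K ← W
  R is a fork here and R is conditioned on, so the path is blocked at R.
Path 5: B ← M → L ← T → K ← W
  K is a collider here and neither K nor any of its descendants is conditioned on, so the collider stays closed — the path is blocked at K.
Path 6: B ← M → R → K ← W
  R is a chain here and R is conditioned on, so the path is blocked at R.
Every path is blocked, so B and W are d-separated given {L, R}.

Yes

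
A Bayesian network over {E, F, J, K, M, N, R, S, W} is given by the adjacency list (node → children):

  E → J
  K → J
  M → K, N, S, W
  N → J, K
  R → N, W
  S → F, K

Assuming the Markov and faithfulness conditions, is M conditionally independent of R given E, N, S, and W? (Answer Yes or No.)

We examine all 6 paths between M and R:
  1. M → N ← R — N:collider[open] ⇒ active
  2. M → S → K ← N ← R — S:chain[blocks]; K:collider[blocks]; N:chain[blocks] ⇒ blocked
  3. M → S → K → J ← N ← R — S:chain[blocks]; K:chain[open]; J:collider[blocks]; N:chain[blocks] ⇒ blocked
  4. M → K ← N ← R — K:collider[blocks]; N:chain[blocks] ⇒ blocked
  5. M → K → J ← N ← R — K:chain[open]; J:collider[blocks]; N:chain[blocks] ⇒ blocked
  6. M → W ← R — W:collider[open] ⇒ active
Since the path M → N ← R is active, M and R are not d-separated given {E, N, S, W}.

No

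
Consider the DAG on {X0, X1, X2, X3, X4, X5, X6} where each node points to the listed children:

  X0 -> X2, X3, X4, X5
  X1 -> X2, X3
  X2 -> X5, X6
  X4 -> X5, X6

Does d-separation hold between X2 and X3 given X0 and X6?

6 paths connect X2 and X3; each must be blocked for d-separation to hold:
  1. X2 ← X0 → X3 — X0:fork[blocks] ⇒ blocked
  2. X2 → X6 ← X4 ← X0 → X3 — X6:collider[open]; X4:chain[open]; X0:fork[blocks] ⇒ blocked
  3. X2 → X6 ← X4 → X5 ← X0 → X3 — X6:collider[open]; X4:fork[open]; X5:collider[blocks]; X0:fork[blocks] ⇒ blocked
  4. X2 ← X1 → X3 — X1:fork[open] ⇒ active
  5. X2 → X5 ← X4 ← X0 → X3 — X5:collider[blocks]; X4:chain[open]; X0:fork[blocks] ⇒ blocked
  6. X2 → X5 ← X0 → X3 — X5:collider[blocks]; X0:fork[blocks] ⇒ blocked
Because an active path exists, X2 and X3 are not d-separated.

No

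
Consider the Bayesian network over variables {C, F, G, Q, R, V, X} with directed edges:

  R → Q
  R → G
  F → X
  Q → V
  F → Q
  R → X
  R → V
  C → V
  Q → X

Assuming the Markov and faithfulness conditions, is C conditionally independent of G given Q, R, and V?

Yes

4 paths connect C and G; each must be blocked for d-separation to hold:
Path 1: C → V ← Q ← F → X ← R → G
  Q is a chain here and Q is conditioned on, so the path is blocked at Q.
Path 2: C → V ← Q → X ← R → G
  Q is a fork here and Q is conditioned on, so the path is blocked at Q.
Path 3: C → V ← Q ← R → G
  Q is a chain here and Q is conditioned on, so the path is blocked at Q.
Path 4: C → V ← R → G
  R is a fork here and R is conditioned on, so the path is blocked at R.
Since every path is blocked, d-separation holds.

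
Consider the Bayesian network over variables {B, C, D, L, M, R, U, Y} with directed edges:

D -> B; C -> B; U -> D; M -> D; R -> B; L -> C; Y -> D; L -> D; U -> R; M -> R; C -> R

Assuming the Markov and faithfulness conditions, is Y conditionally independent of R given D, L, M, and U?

We examine all 6 paths between Y and R:
Path 1: Y → D ← M → R
  M is a fork here and M is conditioned on, so the path is blocked at M.
Path 2: Y → D → B ← C → R
  D is a chain here and D is conditioned on, so the path is blocked at D.
Path 3: Y → D → B ← R
  D is a chain here and D is conditioned on, so the path is blocked at D.
Path 4: Y → D ← U → R
  U is a fork here and U is conditioned on, so the path is blocked at U.
Path 5: Y → D ← L → C → B ← R
  L is a fork here and L is conditioned on, so the path is blocked at L.
Path 6: Y → D ← L → C → R
  L is a fork here and L is conditioned on, so the path is blocked at L.
Since every path is blocked, d-separation holds.

Yes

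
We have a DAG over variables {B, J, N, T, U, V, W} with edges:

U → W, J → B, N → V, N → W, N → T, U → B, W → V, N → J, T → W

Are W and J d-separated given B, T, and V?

There are 4 undirected paths between W and J; checking each against the conditioning set {B, T, V}:
  1. W → V ← N → J — V:collider[open]; N:fork[open] ⇒ active
  2. W ← U → B ← J — U:fork[open]; B:collider[open] ⇒ active
  3. W ← N → J — N:fork[open] ⇒ active
  4. W ← T ← N → J — T:chain[blocks]; N:fork[open] ⇒ blocked
At least one path is unblocked, so d-separation fails.

No — W and J are not d-separated given {B, T, V}.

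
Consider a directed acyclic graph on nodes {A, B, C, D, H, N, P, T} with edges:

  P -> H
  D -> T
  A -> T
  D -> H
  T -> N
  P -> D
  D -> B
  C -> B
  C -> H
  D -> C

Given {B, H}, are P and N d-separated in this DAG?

We examine all 4 paths between P and N:
Path 1: P → D → T → N
  D is a chain and D is not conditioned on; T is a chain and T is not conditioned on — no node blocks this path, so it is active.
Path 2: P → H ← C → B ← D → T → N
  H is a collider and H is conditioned on, which opens it; C is a fork and C is not conditioned on; B is a collider and B is conditioned on, which opens it; D is a fork and D is not conditioned on; T is a chain and T is not conditioned on — no node blocks this path, so it is active.
Path 3: P → H ← C ← D → T → N
  H is a collider and H is conditioned on, which opens it; C is a chain and C is not conditioned on; D is a fork and D is not conditioned on; T is a chain and T is not conditioned on — no node blocks this path, so it is active.
Path 4: P → H ← D → T → N
  H is a collider and H is conditioned on, which opens it; D is a fork and D is not conditioned on; T is a chain and T is not conditioned on — no node blocks this path, so it is active.
At least one path is unblocked, so d-separation fails.

No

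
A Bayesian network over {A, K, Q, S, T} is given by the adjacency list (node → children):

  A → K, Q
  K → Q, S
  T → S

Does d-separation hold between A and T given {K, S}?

Enumerating the 2 paths from A to T and testing each for blocking by {K, S}:
  1. A → Q ← K → S ← T — Q:collider[blocks]; K:fork[blocks]; S:collider[open] ⇒ blocked
  2. A → K → S ← T — K:chain[blocks]; S:collider[open] ⇒ blocked
Every path is blocked, so A and T are d-separated given {K, S}.

Yes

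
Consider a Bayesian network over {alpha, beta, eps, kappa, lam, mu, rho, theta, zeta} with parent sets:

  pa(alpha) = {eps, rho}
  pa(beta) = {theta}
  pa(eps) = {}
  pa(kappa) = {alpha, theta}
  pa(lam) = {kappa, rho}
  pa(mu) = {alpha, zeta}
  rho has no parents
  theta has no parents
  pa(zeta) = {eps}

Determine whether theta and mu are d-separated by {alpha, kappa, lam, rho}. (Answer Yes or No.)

Yes

Enumerating the 4 paths from theta to mu and testing each for blocking by {alpha, kappa, lam, rho}:
Path 1: theta → kappa ← alpha ← eps → zeta → mu
  alpha is a chain here and alpha is conditioned on, so the path is blocked at alpha.
Path 2: theta → kappa ← alpha → mu
  alpha is a fork here and alpha is conditioned on, so the path is blocked at alpha.
Path 3: theta → kappa → lam ← rho → alpha ← eps → zeta → mu
  kappa is a chain here and kappa is conditioned on, so the path is blocked at kappa.
Path 4: theta → kappa → lam ← rho → alpha → mu
  kappa is a chain here and kappa is conditioned on, so the path is blocked at kappa.
Every path is blocked, so theta and mu are d-separated given {alpha, kappa, lam, rho}.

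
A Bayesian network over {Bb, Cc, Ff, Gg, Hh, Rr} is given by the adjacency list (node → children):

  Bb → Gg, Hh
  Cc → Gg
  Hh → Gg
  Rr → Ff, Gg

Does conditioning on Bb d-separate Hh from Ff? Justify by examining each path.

We examine all 2 paths between Hh and Ff:
Path 1: Hh → Gg ← Rr → Ff
  Gg is a collider here and neither Gg nor any of its descendants is conditioned on, so the collider stays closed — the path is blocked at Gg.
Path 2: Hh ← Bb → Gg ← Rr → Ff
  Bb is a fork here and Bb is conditioned on, so the path is blocked at Bb.
Every path is blocked, so Hh and Ff are d-separated given {Bb}.

Yes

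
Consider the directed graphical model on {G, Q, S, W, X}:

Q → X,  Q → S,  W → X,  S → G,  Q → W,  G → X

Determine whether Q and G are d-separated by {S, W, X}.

We examine all 3 paths between Q and G:
  1. Q → S → G — S:chain[blocks] ⇒ blocked
  2. Q → X ← G — X:collider[open] ⇒ active
  3. Q → W → X ← G — W:chain[blocks]; X:collider[open] ⇒ blocked
Because an active path exists, Q and G are not d-separated.

No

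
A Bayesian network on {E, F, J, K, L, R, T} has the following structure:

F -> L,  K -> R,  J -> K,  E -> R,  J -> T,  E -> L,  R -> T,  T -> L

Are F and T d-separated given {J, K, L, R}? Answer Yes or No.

Enumerating the 3 paths from F to T and testing each for blocking by {J, K, L, R}:
  1. F → L ← T — L:collider[open] ⇒ active
  2. F → L ← E → R → T — L:collider[open]; E:fork[open]; R:chain[blocks] ⇒ blocked
  3. F → L ← E → R ← K ← J → T — L:collider[open]; E:fork[open]; R:collider[open]; K:chain[blocks]; J:fork[blocks] ⇒ blocked
Because an active path exists, F and T are not d-separated.

No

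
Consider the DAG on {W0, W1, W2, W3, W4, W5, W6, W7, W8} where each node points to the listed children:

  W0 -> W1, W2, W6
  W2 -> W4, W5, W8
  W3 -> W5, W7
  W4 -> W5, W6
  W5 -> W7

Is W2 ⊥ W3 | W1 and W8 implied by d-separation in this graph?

Enumerating the 6 paths from W2 to W3 and testing each for blocking by {W1, W8}:
  1. W2 → W4 → W5 ← W3 — W4:chain[open]; W5:collider[blocks] ⇒ blocked
  2. W2 → W4 → W5 → W7 ← W3 — W4:chain[open]; W5:chain[open]; W7:collider[blocks] ⇒ blocked
  3. W2 ← W0 → W6 ← W4 → W5 ← W3 — W0:fork[open]; W6:collider[blocks]; W4:fork[open]; W5:collider[blocks] ⇒ blocked
  4. W2 ← W0 → W6 ← W4 → W5 → W7 ← W3 — W0:fork[open]; W6:collider[blocks]; W4:fork[open]; W5:chain[open]; W7:collider[blocks] ⇒ blocked
  5. W2 → W5 ← W3 — W5:collider[blocks] ⇒ blocked
  6. W2 → W5 → W7 ← W3 — W5:chain[open]; W7:collider[blocks] ⇒ blocked
Since every path is blocked, d-separation holds.

Yes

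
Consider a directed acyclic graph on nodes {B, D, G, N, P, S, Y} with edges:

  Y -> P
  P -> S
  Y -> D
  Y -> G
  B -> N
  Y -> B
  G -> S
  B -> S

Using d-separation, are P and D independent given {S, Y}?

There are 3 undirected paths between P and D; checking each against the conditioning set {S, Y}:
  1. P → S ← B ← Y → D — S:collider[open]; B:chain[open]; Y:fork[blocks] ⇒ blocked
  2. P → S ← G ← Y → D — S:collider[open]; G:chain[open]; Y:fork[blocks] ⇒ blocked
  3. P ← Y → D — Y:fork[blocks] ⇒ blocked
Since every path is blocked, d-separation holds.

Yes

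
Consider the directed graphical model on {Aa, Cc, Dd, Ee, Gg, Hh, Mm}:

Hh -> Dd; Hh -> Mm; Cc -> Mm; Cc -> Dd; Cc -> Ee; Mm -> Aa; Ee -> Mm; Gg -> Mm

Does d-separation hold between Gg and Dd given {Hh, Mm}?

Enumerating the 3 paths from Gg to Dd and testing each for blocking by {Hh, Mm}:
Path 1: Gg → Mm ← Ee ← Cc → Dd
  Mm is a collider and Mm is conditioned on, which opens it; Ee is a chain and Ee is not conditioned on; Cc is a fork and Cc is not conditioned on — no node blocks this path, so it is active.
Path 2: Gg → Mm ← Cc → Dd
  Mm is a collider and Mm is conditioned on, which opens it; Cc is a fork and Cc is not conditioned on — no node blocks this path, so it is active.
Path 3: Gg → Mm ← Hh → Dd
  Hh is a fork here and Hh is conditioned on, so the path is blocked at Hh.
At least one path is unblocked, so d-separation fails.

No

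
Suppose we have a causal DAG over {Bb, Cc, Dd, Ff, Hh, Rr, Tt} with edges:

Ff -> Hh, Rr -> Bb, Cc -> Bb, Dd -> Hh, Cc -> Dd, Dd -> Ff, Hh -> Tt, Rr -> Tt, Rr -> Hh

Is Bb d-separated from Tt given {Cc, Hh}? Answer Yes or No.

No

We examine all 6 paths between Bb and Tt:
Path 1: Bb ← Cc → Dd → Hh → Tt
  Cc is a fork here and Cc is conditioned on, so the path is blocked at Cc.
Path 2: Bb ← Cc → Dd → Hh ← Rr → Tt
  Cc is a fork here and Cc is conditioned on, so the path is blocked at Cc.
Path 3: Bb ← Cc → Dd → Ff → Hh → Tt
  Cc is a fork here and Cc is conditioned on, so the path is blocked at Cc.
Path 4: Bb ← Cc → Dd → Ff → Hh ← Rr → Tt
  Cc is a fork here and Cc is conditioned on, so the path is blocked at Cc.
Path 5: Bb ← Rr → Tt
  Rr is a fork and Rr is not conditioned on — no node blocks this path, so it is active.
Path 6: Bb ← Rr → Hh → Tt
  Hh is a chain here and Hh is conditioned on, so the path is blocked at Hh.
Because an active path exists, Bb and Tt are not d-separated.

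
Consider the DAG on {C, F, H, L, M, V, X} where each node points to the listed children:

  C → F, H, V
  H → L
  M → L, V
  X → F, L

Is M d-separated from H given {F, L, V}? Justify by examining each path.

No — M and H are not d-separated given {F, L, V}.

4 paths connect M and H; each must be blocked for d-separation to hold:
  1. M → V ← C → H — V:collider[open]; C:fork[open] ⇒ active
  2. M → V ← C → F ← X → L ← H — V:collider[open]; C:fork[open]; F:collider[open]; X:fork[open]; L:collider[open] ⇒ active
  3. M → L ← X → F ← C → H — L:collider[open]; X:fork[open]; F:collider[open]; C:fork[open] ⇒ active
  4. M → L ← H — L:collider[open] ⇒ active
At least one path is unblocked, so d-separation fails.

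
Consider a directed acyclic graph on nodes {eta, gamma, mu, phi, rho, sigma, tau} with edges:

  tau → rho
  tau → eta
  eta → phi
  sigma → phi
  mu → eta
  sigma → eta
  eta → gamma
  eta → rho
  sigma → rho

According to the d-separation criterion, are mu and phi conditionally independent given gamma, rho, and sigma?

Enumerating the 4 paths from mu to phi and testing each for blocking by {gamma, rho, sigma}:
Path 1: mu → eta → rho ← sigma → phi
  sigma is a fork here and sigma is conditioned on, so the path is blocked at sigma.
Path 2: mu → eta → phi
  eta is a chain and eta is not conditioned on — no node blocks this path, so it is active.
Path 3: mu → eta ← sigma → phi
  sigma is a fork here and sigma is conditioned on, so the path is blocked at sigma.
Path 4: mu → eta ← tau → rho ← sigma → phi
  sigma is a fork here and sigma is conditioned on, so the path is blocked at sigma.
Because an active path exists, mu and phi are not d-separated.

No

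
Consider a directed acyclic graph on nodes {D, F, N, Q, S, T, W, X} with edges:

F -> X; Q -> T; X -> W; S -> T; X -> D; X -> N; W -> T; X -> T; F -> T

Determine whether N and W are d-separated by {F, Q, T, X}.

Yes

Enumerating the 3 paths from N to W and testing each for blocking by {F, Q, T, X}:
Path 1: N ← X → W
  X is a fork here and X is conditioned on, so the path is blocked at X.
Path 2: N ← X ← F → T ← W
  X is a chain here and X is conditioned on, so the path is blocked at X.
Path 3: N ← X → T ← W
  X is a fork here and X is conditioned on, so the path is blocked at X.
All paths are blocked; N ⊥ W | {F, Q, T, X} holds.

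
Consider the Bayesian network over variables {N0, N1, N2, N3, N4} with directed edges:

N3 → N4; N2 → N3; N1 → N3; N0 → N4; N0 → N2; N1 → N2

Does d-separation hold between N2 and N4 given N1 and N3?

No

Enumerating the 3 paths from N2 to N4 and testing each for blocking by {N1, N3}:
Path 1: N2 → N3 → N4
  N3 is a chain here and N3 is conditioned on, so the path is blocked at N3.
Path 2: N2 ← N0 → N4
  N0 is a fork and N0 is not conditioned on — no node blocks this path, so it is active.
Path 3: N2 ← N1 → N3 → N4
  N1 is a fork here and N1 is conditioned on, so the path is blocked at N1.
Since the path N2 ← N0 → N4 is active, N2 and N4 are not d-separated given {N1, N3}.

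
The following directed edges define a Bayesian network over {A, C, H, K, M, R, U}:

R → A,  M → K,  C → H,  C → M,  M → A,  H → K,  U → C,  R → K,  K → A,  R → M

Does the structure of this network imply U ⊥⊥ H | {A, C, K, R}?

Yes

Enumerating the 6 paths from U to H and testing each for blocking by {A, C, K, R}:
Path 1: U → C → H
  C is a chain here and C is conditioned on, so the path is blocked at C.
Path 2: U → C → M → K ← H
  C is a chain here and C is conditioned on, so the path is blocked at C.
Path 3: U → C → M ← R → K ← H
  C is a chain here and C is conditioned on, so the path is blocked at C.
Path 4: U → C → M ← R → A ← K ← H
  C is a chain here and C is conditioned on, so the path is blocked at C.
Path 5: U → C → M → A ← K ← H
  C is a chain here and C is conditioned on, so the path is blocked at C.
Path 6: U → C → M → A ← R → K ← H
  C is a chain here and C is conditioned on, so the path is blocked at C.
All paths are blocked; U ⊥ H | {A, C, K, R} holds.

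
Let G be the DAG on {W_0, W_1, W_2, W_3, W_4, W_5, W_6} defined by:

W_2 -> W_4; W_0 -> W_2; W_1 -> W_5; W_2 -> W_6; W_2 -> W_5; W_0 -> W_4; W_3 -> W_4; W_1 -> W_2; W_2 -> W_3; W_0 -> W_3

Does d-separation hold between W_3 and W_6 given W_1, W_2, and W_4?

5 paths connect W_3 and W_6; each must be blocked for d-separation to hold:
Path 1: W_3 ← W_0 → W_2 → W_6
  W_2 is a chain here and W_2 is conditioned on, so the path is blocked at W_2.
Path 2: W_3 ← W_0 → W_4 ← W_2 → W_6
  W_2 is a fork here and W_2 is conditioned on, so the path is blocked at W_2.
Path 3: W_3 ← W_2 → W_6
  W_2 is a fork here and W_2 is conditioned on, so the path is blocked at W_2.
Path 4: W_3 → W_4 ← W_0 → W_2 → W_6
  W_2 is a chain here and W_2 is conditioned on, so the path is blocked at W_2.
Path 5: W_3 → W_4 ← W_2 → W_6
  W_2 is a fork here and W_2 is conditioned on, so the path is blocked at W_2.
Every path is blocked, so W_3 and W_6 are d-separated given {W_1, W_2, W_4}.

Yes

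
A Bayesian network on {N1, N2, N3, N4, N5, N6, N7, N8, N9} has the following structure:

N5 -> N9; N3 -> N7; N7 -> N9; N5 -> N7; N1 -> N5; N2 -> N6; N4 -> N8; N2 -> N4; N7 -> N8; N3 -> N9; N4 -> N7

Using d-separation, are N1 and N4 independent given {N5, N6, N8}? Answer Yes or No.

Enumerating the 6 paths from N1 to N4 and testing each for blocking by {N5, N6, N8}:
Path 1: N1 → N5 → N9 ← N3 → N7 ← N4
  N5 is a chain here and N5 is conditioned on, so the path is blocked at N5.
Path 2: N1 → N5 → N9 ← N3 → N7 → N8 ← N4
  N5 is a chain here and N5 is conditioned on, so the path is blocked at N5.
Path 3: N1 → N5 → N9 ← N7 ← N4
  N5 is a chain here and N5 is conditioned on, so the path is blocked at N5.
Path 4: N1 → N5 → N9 ← N7 → N8 ← N4
  N5 is a chain here and N5 is conditioned on, so the path is blocked at N5.
Path 5: N1 → N5 → N7 ← N4
  N5 is a chain here and N5 is conditioned on, so the path is blocked at N5.
Path 6: N1 → N5 → N7 → N8 ← N4
  N5 is a chain here and N5 is conditioned on, so the path is blocked at N5.
Every path is blocked, so N1 and N4 are d-separated given {N5, N6, N8}.

Yes — N1 and N4 are d-separated given {N5, N6, N8}.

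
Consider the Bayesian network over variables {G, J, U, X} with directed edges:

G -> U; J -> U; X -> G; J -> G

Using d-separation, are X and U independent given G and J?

Yes

We examine all 2 paths between X and U:
  1. X → G ← J → U — G:collider[open]; J:fork[blocks] ⇒ blocked
  2. X → G → U — G:chain[blocks] ⇒ blocked
All paths are blocked; X ⊥ U | {G, J} holds.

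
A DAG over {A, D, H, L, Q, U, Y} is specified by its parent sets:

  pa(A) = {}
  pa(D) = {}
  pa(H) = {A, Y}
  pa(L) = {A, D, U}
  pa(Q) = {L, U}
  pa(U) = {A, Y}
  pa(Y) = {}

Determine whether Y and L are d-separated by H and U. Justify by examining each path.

No

There are 6 undirected paths between Y and L; checking each against the conditioning set {H, U}:
Path 1: Y → H ← A → L
  H is a collider and H is conditioned on, which opens it; A is a fork and A is not conditioned on — no node blocks this path, so it is active.
Path 2: Y → H ← A → U → L
  U is a chain here and U is conditioned on, so the path is blocked at U.
Path 3: Y → H ← A → U → Q ← L
  U is a chain here and U is conditioned on, so the path is blocked at U.
Path 4: Y → U → L
  U is a chain here and U is conditioned on, so the path is blocked at U.
Path 5: Y → U ← A → L
  U is a collider and U is conditioned on, which opens it; A is a fork and A is not conditioned on — no node blocks this path, so it is active.
Path 6: Y → U → Q ← L
  U is a chain here and U is conditioned on, so the path is blocked at U.
Since the path Y → H ← A → L is active, Y and L are not d-separated given {H, U}.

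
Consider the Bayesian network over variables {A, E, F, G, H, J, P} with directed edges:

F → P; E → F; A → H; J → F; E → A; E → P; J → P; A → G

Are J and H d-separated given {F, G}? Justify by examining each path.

We examine all 4 paths between J and H:
Path 1: J → P ← E → A → H
  P is a collider here and neither P nor any of its descendants is conditioned on, so the collider stays closed — the path is blocked at P.
Path 2: J → P ← F ← E → A → H
  P is a collider here and neither P nor any of its descendants is conditioned on, so the collider stays closed — the path is blocked at P.
Path 3: J → F ← E → A → H
  F is a collider and F is conditioned on, which opens it; E is a fork and E is not conditioned on; A is a chain and A is not conditioned on — no node blocks this path, so it is active.
Path 4: J → F → P ← E → A → H
  F is a chain here and F is conditioned on, so the path is blocked at F.
Because an active path exists, J and H are not d-separated.

No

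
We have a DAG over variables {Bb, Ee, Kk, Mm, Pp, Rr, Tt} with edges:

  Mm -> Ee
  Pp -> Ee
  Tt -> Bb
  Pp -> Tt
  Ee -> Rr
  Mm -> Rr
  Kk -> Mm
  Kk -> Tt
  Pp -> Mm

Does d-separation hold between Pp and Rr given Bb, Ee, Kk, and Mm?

We examine all 6 paths between Pp and Rr:
  1. Pp → Mm → Rr — Mm:chain[blocks] ⇒ blocked
  2. Pp → Mm → Ee → Rr — Mm:chain[blocks]; Ee:chain[blocks] ⇒ blocked
  3. Pp → Tt ← Kk → Mm → Rr — Tt:collider[open]; Kk:fork[blocks]; Mm:chain[blocks] ⇒ blocked
  4. Pp → Tt ← Kk → Mm → Ee → Rr — Tt:collider[open]; Kk:fork[blocks]; Mm:chain[blocks]; Ee:chain[blocks] ⇒ blocked
  5. Pp → Ee → Rr — Ee:chain[blocks] ⇒ blocked
  6. Pp → Ee ← Mm → Rr — Ee:collider[open]; Mm:fork[blocks] ⇒ blocked
All paths are blocked; Pp ⊥ Rr | {Bb, Ee, Kk, Mm} holds.

Yes — Pp and Rr are d-separated given {Bb, Ee, Kk, Mm}.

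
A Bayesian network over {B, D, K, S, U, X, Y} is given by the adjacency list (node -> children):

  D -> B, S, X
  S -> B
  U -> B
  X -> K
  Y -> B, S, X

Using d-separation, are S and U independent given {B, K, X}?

No

We examine all 5 paths between S and U:
Path 1: S → B ← U
  B is a collider and B is conditioned on, which opens it — no node blocks this path, so it is active.
Path 2: S ← Y → B ← U
  Y is a fork and Y is not conditioned on; B is a collider and B is conditioned on, which opens it — no node blocks this path, so it is active.
Path 3: S ← Y → X ← D → B ← U
  Y is a fork and Y is not conditioned on; X is a collider and X is conditioned on, which opens it; D is a fork and D is not conditioned on; B is a collider and B is conditioned on, which opens it — no node blocks this path, so it is active.
Path 4: S ← D → B ← U
  D is a fork and D is not conditioned on; B is a collider and B is conditioned on, which opens it — no node blocks this path, so it is active.
Path 5: S ← D → X ← Y → B ← U
  D is a fork and D is not conditioned on; X is a collider and X is conditioned on, which opens it; Y is a fork and Y is not conditioned on; B is a collider and B is conditioned on, which opens it — no node blocks this path, so it is active.
Because an active path exists, S and U are not d-separated.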